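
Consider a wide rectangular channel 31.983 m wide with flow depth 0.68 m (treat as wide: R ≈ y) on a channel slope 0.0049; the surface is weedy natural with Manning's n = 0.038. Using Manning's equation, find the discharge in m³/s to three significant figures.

31.0 m³/s

A = b·y = 31.983 × 0.68 = 21.75 m²
Wide channel: R ≈ y = 0.68 m
Q = (1/n)·A·R^(2/3)·S^(1/2) = (1/0.038) × 21.75 × 0.6800^(2/3) × 0.0049^(1/2) = 30.98 m³/s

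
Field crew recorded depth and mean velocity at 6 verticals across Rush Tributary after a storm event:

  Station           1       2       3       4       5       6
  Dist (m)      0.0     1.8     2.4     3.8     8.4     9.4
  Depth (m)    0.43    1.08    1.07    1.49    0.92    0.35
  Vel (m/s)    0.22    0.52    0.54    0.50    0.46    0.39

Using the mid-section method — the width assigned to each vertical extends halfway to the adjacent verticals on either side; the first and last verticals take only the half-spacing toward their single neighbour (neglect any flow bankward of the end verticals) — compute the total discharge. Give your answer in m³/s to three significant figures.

4.83 m³/s

w_1 = (1.8 − 0.0)/2 = 0.9 m; q_1 = 0.22 × 0.43 × 0.9 = 0.08514 m³/s
w_2 = (2.4 − 0.0)/2 = 1.2 m; q_2 = 0.52 × 1.08 × 1.2 = 0.6739 m³/s
w_3 = (3.8 − 1.8)/2 = 1 m; q_3 = 0.54 × 1.07 × 1 = 0.5778 m³/s
w_4 = (8.4 − 2.4)/2 = 3 m; q_4 = 0.50 × 1.49 × 3 = 2.235 m³/s
w_5 = (9.4 − 3.8)/2 = 2.8 m; q_5 = 0.46 × 0.92 × 2.8 = 1.185 m³/s
w_6 = (9.4 − 8.4)/2 = 0.5 m; q_6 = 0.39 × 0.35 × 0.5 = 0.06825 m³/s
Q = Σ qᵢ = 4.825 m³/s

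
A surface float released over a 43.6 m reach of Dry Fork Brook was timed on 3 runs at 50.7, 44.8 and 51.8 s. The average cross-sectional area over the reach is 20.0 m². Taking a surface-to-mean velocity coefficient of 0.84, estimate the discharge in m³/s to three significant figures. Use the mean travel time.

t̄ = (50.7 + 44.8 + 51.8) / 3 = 49.1 s
v_surface = L / t̄ = 43.6 / 49.1 = 0.8880 m/s
v_mean = 0.84 × 0.8880 = 0.7459 m/s
Q = A × v_mean = 20.0 × 0.7459 = 14.92 m³/s

14.9 m³/s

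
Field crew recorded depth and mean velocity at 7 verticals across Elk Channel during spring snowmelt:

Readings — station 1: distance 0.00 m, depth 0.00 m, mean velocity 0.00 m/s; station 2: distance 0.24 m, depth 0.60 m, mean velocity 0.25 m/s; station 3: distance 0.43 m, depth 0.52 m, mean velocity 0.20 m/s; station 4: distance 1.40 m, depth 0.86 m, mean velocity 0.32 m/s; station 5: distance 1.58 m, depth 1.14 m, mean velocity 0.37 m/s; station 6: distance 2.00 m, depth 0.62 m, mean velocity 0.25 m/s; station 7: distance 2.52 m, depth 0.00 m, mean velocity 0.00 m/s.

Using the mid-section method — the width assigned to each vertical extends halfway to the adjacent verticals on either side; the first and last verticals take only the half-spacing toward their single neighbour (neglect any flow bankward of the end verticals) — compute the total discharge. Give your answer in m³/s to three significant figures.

0.450 m³/s

w_2 = (0.43 − 0.00)/2 = 0.215 m; q_2 = 0.25 × 0.60 × 0.215 = 0.03225 m³/s
w_3 = (1.40 − 0.24)/2 = 0.58 m; q_3 = 0.20 × 0.52 × 0.58 = 0.06032 m³/s
w_4 = (1.58 − 0.43)/2 = 0.575 m; q_4 = 0.32 × 0.86 × 0.575 = 0.1582 m³/s
w_5 = (2.00 − 1.40)/2 = 0.3 m; q_5 = 0.37 × 1.14 × 0.3 = 0.1265 m³/s
w_6 = (2.52 − 1.58)/2 = 0.47 m; q_6 = 0.25 × 0.62 × 0.47 = 0.07285 m³/s
Stations 1, 7 contribute zero (depth or velocity is 0).
Q = Σ qᵢ = 0.4502 m³/s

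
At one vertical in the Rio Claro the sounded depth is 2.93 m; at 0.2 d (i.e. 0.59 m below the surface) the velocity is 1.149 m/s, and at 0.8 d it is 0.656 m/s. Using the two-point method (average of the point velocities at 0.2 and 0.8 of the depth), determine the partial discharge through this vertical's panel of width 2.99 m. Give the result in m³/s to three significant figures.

v̄ = (1.149 + 0.656) / 2 = 0.9025 m/s
q = v̄ × d × w = 0.9025 × 2.93 × 2.99 = 7.907 m³/s

7.91 m³/s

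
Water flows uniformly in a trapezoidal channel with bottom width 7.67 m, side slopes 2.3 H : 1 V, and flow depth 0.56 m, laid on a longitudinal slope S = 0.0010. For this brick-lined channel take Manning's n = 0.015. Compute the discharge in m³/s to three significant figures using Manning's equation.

6.47 m³/s

A = (b + z·y)·y = (7.67 + 2.3×0.56)×0.56 = 5.016 m²
P = b + 2y√(1+z²) = 7.67 + 2×0.56×√(1+2.3²) = 10.48 m
R = A/P = 5.016/10.48 = 0.4787 m
Q = (1/n)·A·R^(2/3)·S^(1/2) = (1/0.015) × 5.016 × 0.4787^(2/3) × 0.0010^(1/2) = 6.472 m³/s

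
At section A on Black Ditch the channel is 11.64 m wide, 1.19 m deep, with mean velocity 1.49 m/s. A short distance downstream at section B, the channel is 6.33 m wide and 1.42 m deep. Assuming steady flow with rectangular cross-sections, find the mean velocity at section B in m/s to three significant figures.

2.30 m/s

Q = A₁V₁ = (11.64×1.19) × 1.49 = 20.64 m³/s
A₂ = 6.33 × 1.42 = 8.989 m²
V₂ = Q/A₂ = 20.64/8.989 = 2.296 m/s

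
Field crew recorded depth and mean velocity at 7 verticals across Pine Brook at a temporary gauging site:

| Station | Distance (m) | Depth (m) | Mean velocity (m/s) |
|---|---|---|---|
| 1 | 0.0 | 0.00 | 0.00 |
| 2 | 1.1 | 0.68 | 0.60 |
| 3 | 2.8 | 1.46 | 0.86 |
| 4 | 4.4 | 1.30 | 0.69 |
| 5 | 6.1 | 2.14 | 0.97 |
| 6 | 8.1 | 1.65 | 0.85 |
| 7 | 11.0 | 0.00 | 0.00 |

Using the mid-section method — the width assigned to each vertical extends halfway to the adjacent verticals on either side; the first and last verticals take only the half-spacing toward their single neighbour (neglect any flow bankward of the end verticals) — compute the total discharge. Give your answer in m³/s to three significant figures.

w_2 = (2.8 − 0.0)/2 = 1.4 m; q_2 = 0.60 × 0.68 × 1.4 = 0.5712 m³/s
w_3 = (4.4 − 1.1)/2 = 1.65 m; q_3 = 0.86 × 1.46 × 1.65 = 2.072 m³/s
w_4 = (6.1 − 2.8)/2 = 1.65 m; q_4 = 0.69 × 1.30 × 1.65 = 1.480 m³/s
w_5 = (8.1 − 4.4)/2 = 1.85 m; q_5 = 0.97 × 2.14 × 1.85 = 3.840 m³/s
w_6 = (11.0 − 6.1)/2 = 2.45 m; q_6 = 0.85 × 1.65 × 2.45 = 3.436 m³/s
Stations 1, 7 contribute zero (depth or velocity is 0).
Q = Σ qᵢ = 11.40 m³/s

11.4 m³/s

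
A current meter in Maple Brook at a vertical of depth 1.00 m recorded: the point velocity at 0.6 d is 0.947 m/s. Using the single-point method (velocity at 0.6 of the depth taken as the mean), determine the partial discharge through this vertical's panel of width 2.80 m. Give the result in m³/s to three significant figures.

v̄ = v₀.₆ = 0.947 m/s
q = v̄ × d × w = 0.9470 × 1.00 × 2.80 = 2.652 m³/s

2.65 m³/s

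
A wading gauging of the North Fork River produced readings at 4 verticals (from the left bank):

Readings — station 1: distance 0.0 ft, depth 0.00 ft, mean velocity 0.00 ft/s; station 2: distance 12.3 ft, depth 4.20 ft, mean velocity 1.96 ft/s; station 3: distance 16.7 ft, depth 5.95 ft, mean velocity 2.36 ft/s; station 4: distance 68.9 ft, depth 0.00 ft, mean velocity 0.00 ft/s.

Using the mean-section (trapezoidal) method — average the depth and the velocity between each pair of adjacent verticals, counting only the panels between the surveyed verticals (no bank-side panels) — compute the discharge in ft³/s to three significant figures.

Panel 1-2: Δb = 12.3 ft, d̄ = (0.00+4.20)/2 = 2.1, v̄ = (0.00+1.96)/2 = 0.98 → q = 12.3×2.1×0.98 = 25.31 ft³/s
Panel 2-3: Δb = 4.4 ft, d̄ = (4.20+5.95)/2 = 5.075, v̄ = (1.96+2.36)/2 = 2.16 → q = 4.4×5.075×2.16 = 48.23 ft³/s
Panel 3-4: Δb = 52.2 ft, d̄ = (5.95+0.00)/2 = 2.975, v̄ = (2.36+0.00)/2 = 1.18 → q = 52.2×2.975×1.18 = 183.2 ft³/s
Q = Σ q = 256.8 ft³/s

257 ft³/s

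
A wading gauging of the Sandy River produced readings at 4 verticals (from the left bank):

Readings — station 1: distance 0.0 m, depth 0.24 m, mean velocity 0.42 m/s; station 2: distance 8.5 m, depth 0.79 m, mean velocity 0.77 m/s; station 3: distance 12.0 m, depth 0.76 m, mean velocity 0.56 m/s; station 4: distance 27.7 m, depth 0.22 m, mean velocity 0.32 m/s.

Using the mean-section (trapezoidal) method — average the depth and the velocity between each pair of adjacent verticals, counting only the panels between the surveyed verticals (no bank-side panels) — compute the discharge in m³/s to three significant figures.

7.79 m³/s

Panel 1-2: Δb = 8.5 m, d̄ = (0.24+0.79)/2 = 0.515, v̄ = (0.42+0.77)/2 = 0.595 → q = 8.5×0.515×0.595 = 2.605 m³/s
Panel 2-3: Δb = 3.5 m, d̄ = (0.79+0.76)/2 = 0.775, v̄ = (0.77+0.56)/2 = 0.665 → q = 3.5×0.775×0.665 = 1.804 m³/s
Panel 3-4: Δb = 15.7 m, d̄ = (0.76+0.22)/2 = 0.49, v̄ = (0.56+0.32)/2 = 0.44 → q = 15.7×0.49×0.44 = 3.385 m³/s
Q = Σ q = 7.793 m³/s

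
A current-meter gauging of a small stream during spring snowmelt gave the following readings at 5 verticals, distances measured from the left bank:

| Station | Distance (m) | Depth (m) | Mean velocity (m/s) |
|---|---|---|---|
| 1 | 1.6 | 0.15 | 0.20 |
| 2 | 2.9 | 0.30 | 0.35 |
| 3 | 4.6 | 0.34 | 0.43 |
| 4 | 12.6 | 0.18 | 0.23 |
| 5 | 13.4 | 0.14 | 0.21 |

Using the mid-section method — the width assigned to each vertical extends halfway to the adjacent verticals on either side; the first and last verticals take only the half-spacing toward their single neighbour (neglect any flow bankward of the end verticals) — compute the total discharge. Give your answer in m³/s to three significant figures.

w_1 = (2.9 − 1.6)/2 = 0.65 m; q_1 = 0.20 × 0.15 × 0.65 = 0.01950 m³/s
w_2 = (4.6 − 1.6)/2 = 1.5 m; q_2 = 0.35 × 0.30 × 1.5 = 0.1575 m³/s
w_3 = (12.6 − 2.9)/2 = 4.85 m; q_3 = 0.43 × 0.34 × 4.85 = 0.7091 m³/s
w_4 = (13.4 − 4.6)/2 = 4.4 m; q_4 = 0.23 × 0.18 × 4.4 = 0.1822 m³/s
w_5 = (13.4 − 12.6)/2 = 0.4 m; q_5 = 0.21 × 0.14 × 0.4 = 0.01176 m³/s
Q = Σ qᵢ = 1.080 m³/s

1.08 m³/s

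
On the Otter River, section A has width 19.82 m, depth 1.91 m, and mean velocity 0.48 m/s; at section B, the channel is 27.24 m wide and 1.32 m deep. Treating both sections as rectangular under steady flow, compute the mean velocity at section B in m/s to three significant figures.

0.505 m/s

Q = A₁V₁ = (19.82×1.91) × 0.48 = 18.17 m³/s
A₂ = 27.24 × 1.32 = 35.96 m²
V₂ = Q/A₂ = 18.17/35.96 = 0.5054 m/s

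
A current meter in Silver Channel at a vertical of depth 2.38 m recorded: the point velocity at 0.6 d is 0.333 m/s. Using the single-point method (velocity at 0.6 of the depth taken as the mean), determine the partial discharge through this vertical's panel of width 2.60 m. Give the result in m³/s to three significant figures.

v̄ = v₀.₆ = 0.333 m/s
q = v̄ × d × w = 0.3330 × 2.38 × 2.60 = 2.061 m³/s

2.06 m³/s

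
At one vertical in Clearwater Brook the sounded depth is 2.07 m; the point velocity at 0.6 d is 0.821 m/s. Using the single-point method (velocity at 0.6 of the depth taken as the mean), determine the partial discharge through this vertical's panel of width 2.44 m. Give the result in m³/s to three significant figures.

v̄ = v₀.₆ = 0.821 m/s
q = v̄ × d × w = 0.8210 × 2.07 × 2.44 = 4.147 m³/s

4.15 m³/s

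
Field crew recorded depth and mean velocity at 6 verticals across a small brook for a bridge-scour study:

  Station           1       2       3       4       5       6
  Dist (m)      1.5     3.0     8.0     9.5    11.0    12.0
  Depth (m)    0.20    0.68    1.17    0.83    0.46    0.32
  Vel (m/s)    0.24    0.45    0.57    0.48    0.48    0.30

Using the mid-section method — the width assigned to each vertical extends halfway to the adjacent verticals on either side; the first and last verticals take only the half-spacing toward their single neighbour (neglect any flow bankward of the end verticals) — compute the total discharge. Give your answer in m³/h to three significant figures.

w_1 = (3.0 − 1.5)/2 = 0.75 m; q_1 = 0.24 × 0.20 × 0.75 = 0.03600 m³/s
w_2 = (8.0 − 1.5)/2 = 3.25 m; q_2 = 0.45 × 0.68 × 3.25 = 0.9945 m³/s
w_3 = (9.5 − 3.0)/2 = 3.25 m; q_3 = 0.57 × 1.17 × 3.25 = 2.167 m³/s
w_4 = (11.0 − 8.0)/2 = 1.5 m; q_4 = 0.48 × 0.83 × 1.5 = 0.5976 m³/s
w_5 = (12.0 − 9.5)/2 = 1.25 m; q_5 = 0.48 × 0.46 × 1.25 = 0.2760 m³/s
w_6 = (12.0 − 11.0)/2 = 0.5 m; q_6 = 0.30 × 0.32 × 0.5 = 0.04800 m³/s
Q = Σ qᵢ = 4.120 m³/s
= 4.120 × 3600 = 14830 m³/h

14800 m³/h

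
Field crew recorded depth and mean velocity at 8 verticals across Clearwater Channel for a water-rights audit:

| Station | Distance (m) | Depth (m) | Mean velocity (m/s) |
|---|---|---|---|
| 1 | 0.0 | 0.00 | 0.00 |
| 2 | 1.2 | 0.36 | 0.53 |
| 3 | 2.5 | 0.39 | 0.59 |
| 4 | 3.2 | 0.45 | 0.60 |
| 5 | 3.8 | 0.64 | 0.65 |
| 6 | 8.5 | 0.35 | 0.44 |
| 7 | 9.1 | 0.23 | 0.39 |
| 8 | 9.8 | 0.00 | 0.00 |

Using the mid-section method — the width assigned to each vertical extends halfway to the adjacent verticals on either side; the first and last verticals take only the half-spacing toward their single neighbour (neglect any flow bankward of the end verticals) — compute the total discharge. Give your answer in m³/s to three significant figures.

w_2 = (2.5 − 0.0)/2 = 1.25 m; q_2 = 0.53 × 0.36 × 1.25 = 0.2385 m³/s
w_3 = (3.2 − 1.2)/2 = 1 m; q_3 = 0.59 × 0.39 × 1 = 0.2301 m³/s
w_4 = (3.8 − 2.5)/2 = 0.65 m; q_4 = 0.60 × 0.45 × 0.65 = 0.1755 m³/s
w_5 = (8.5 − 3.2)/2 = 2.65 m; q_5 = 0.65 × 0.64 × 2.65 = 1.102 m³/s
w_6 = (9.1 − 3.8)/2 = 2.65 m; q_6 = 0.44 × 0.35 × 2.65 = 0.4081 m³/s
w_7 = (9.8 − 8.5)/2 = 0.65 m; q_7 = 0.39 × 0.23 × 0.65 = 0.05831 m³/s
Stations 1, 8 contribute zero (depth or velocity is 0).
Q = Σ qᵢ = 2.213 m³/s

2.21 m³/s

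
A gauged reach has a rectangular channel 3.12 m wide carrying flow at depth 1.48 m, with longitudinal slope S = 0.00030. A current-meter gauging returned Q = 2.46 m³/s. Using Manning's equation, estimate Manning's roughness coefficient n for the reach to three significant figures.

0.0271

A = b·y = 3.12 × 1.48 = 4.618 m²
P = b + 2y = 3.12 + 2×1.48 = 6.080 m
R = A/P = 4.618/6.080 = 0.7595 m
n = (1/Q)·A·R^(2/3)·S^(1/2) = (1/2.46) × 4.618 × 0.8324 × 0.01732 = 0.02706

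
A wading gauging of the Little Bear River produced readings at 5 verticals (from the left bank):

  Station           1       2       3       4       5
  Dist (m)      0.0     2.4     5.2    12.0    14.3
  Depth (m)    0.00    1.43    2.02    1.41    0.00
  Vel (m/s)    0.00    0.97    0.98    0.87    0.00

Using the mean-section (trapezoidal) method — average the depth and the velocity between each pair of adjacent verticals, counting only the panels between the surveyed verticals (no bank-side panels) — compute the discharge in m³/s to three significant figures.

Panel 1-2: Δb = 2.4 m, d̄ = (0.00+1.43)/2 = 0.715, v̄ = (0.00+0.97)/2 = 0.485 → q = 2.4×0.715×0.485 = 0.8323 m³/s
Panel 2-3: Δb = 2.8 m, d̄ = (1.43+2.02)/2 = 1.725, v̄ = (0.97+0.98)/2 = 0.975 → q = 2.8×1.725×0.975 = 4.709 m³/s
Panel 3-4: Δb = 6.8 m, d̄ = (2.02+1.41)/2 = 1.715, v̄ = (0.98+0.87)/2 = 0.925 → q = 6.8×1.715×0.925 = 10.79 m³/s
Panel 4-5: Δb = 2.3 m, d̄ = (1.41+0.00)/2 = 0.705, v̄ = (0.87+0.00)/2 = 0.435 → q = 2.3×0.705×0.435 = 0.7054 m³/s
Q = Σ q = 17.03 m³/s

17.0 m³/s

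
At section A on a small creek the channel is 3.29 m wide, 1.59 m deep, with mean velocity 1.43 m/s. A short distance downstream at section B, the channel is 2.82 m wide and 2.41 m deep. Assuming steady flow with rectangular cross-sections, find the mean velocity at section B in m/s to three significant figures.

1.10 m/s

Q = A₁V₁ = (3.29×1.59) × 1.43 = 7.480 m³/s
A₂ = 2.82 × 2.41 = 6.796 m²
V₂ = Q/A₂ = 7.480/6.796 = 1.101 m/s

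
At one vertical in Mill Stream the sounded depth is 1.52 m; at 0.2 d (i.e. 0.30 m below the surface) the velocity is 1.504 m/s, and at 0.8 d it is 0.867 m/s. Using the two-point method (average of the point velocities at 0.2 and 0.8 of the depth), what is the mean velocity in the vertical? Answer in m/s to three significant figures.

v̄ = (1.504 + 0.867) / 2 = 1.186 m/s

1.19 m/s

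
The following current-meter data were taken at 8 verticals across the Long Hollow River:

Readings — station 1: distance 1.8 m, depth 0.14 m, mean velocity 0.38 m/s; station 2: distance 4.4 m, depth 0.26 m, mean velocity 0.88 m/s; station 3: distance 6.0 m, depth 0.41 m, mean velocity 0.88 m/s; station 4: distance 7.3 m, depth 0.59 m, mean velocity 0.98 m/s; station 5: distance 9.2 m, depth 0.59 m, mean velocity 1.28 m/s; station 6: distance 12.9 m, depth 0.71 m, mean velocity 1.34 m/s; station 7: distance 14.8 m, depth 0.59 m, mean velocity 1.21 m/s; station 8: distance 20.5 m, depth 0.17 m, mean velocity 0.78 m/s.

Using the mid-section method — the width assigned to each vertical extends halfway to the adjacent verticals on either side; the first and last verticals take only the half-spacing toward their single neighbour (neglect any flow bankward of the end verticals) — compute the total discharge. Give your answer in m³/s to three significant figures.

w_1 = (4.4 − 1.8)/2 = 1.3 m; q_1 = 0.38 × 0.14 × 1.3 = 0.06916 m³/s
w_2 = (6.0 − 1.8)/2 = 2.1 m; q_2 = 0.88 × 0.26 × 2.1 = 0.4805 m³/s
w_3 = (7.3 − 4.4)/2 = 1.45 m; q_3 = 0.88 × 0.41 × 1.45 = 0.5232 m³/s
w_4 = (9.2 − 6.0)/2 = 1.6 m; q_4 = 0.98 × 0.59 × 1.6 = 0.9251 m³/s
w_5 = (12.9 − 7.3)/2 = 2.8 m; q_5 = 1.28 × 0.59 × 2.8 = 2.115 m³/s
w_6 = (14.8 − 9.2)/2 = 2.8 m; q_6 = 1.34 × 0.71 × 2.8 = 2.664 m³/s
w_7 = (20.5 − 12.9)/2 = 3.8 m; q_7 = 1.21 × 0.59 × 3.8 = 2.713 m³/s
w_8 = (20.5 − 14.8)/2 = 2.85 m; q_8 = 0.78 × 0.17 × 2.85 = 0.3779 m³/s
Q = Σ qᵢ = 9.867 m³/s

9.87 m³/s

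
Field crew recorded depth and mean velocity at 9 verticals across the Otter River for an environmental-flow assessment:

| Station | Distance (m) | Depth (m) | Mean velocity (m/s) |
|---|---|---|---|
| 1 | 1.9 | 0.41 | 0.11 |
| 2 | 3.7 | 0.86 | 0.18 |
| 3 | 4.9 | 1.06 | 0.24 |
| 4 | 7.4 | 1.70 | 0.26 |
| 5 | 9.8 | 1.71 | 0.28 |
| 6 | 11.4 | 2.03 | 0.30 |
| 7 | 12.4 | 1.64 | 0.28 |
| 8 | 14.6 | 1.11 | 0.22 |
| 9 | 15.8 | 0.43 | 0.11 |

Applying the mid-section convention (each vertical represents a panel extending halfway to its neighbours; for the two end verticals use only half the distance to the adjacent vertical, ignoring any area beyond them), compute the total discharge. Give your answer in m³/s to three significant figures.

4.75 m³/s

w_1 = (3.7 − 1.9)/2 = 0.9 m; q_1 = 0.11 × 0.41 × 0.9 = 0.04059 m³/s
w_2 = (4.9 − 1.9)/2 = 1.5 m; q_2 = 0.18 × 0.86 × 1.5 = 0.2322 m³/s
w_3 = (7.4 − 3.7)/2 = 1.85 m; q_3 = 0.24 × 1.06 × 1.85 = 0.4706 m³/s
w_4 = (9.8 − 4.9)/2 = 2.45 m; q_4 = 0.26 × 1.70 × 2.45 = 1.083 m³/s
w_5 = (11.4 − 7.4)/2 = 2 m; q_5 = 0.28 × 1.71 × 2 = 0.9576 m³/s
w_6 = (12.4 − 9.8)/2 = 1.3 m; q_6 = 0.30 × 2.03 × 1.3 = 0.7917 m³/s
w_7 = (14.6 − 11.4)/2 = 1.6 m; q_7 = 0.28 × 1.64 × 1.6 = 0.7347 m³/s
w_8 = (15.8 − 12.4)/2 = 1.7 m; q_8 = 0.22 × 1.11 × 1.7 = 0.4151 m³/s
w_9 = (15.8 − 14.6)/2 = 0.6 m; q_9 = 0.11 × 0.43 × 0.6 = 0.02838 m³/s
Q = Σ qᵢ = 4.754 m³/s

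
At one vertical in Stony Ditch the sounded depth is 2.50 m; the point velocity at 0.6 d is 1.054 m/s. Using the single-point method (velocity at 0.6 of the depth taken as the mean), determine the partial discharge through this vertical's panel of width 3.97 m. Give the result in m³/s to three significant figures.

10.5 m³/s

v̄ = v₀.₆ = 1.054 m/s
q = v̄ × d × w = 1.054 × 2.50 × 3.97 = 10.46 m³/s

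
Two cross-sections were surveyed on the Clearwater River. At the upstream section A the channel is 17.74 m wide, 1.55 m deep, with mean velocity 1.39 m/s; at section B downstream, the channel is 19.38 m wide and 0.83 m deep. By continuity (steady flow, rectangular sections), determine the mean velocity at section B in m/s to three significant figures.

Q = A₁V₁ = (17.74×1.55) × 1.39 = 38.22 m³/s
A₂ = 19.38 × 0.83 = 16.09 m²
V₂ = Q/A₂ = 38.22/16.09 = 2.376 m/s

2.38 m/s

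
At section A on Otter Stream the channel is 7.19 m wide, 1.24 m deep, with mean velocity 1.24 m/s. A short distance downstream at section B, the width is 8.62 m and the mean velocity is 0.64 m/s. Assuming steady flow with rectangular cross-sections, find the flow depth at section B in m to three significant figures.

Q = A₁V₁ = (7.19×1.24) × 1.24 = 11.06 m³/s
d₂ = Q/(b₂ V₂) = 11.06/(8.62×0.64) = 2.004 m

2.00 m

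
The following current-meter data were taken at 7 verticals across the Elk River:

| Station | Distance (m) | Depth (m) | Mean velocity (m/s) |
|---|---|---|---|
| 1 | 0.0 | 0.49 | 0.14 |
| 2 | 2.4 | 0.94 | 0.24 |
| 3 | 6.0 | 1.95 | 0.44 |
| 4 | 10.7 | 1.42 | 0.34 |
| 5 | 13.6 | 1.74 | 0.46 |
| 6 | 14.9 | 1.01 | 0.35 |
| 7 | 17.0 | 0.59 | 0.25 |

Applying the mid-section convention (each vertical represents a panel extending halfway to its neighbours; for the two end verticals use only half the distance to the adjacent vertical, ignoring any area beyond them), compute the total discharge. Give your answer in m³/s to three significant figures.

w_1 = (2.4 − 0.0)/2 = 1.2 m; q_1 = 0.14 × 0.49 × 1.2 = 0.08232 m³/s
w_2 = (6.0 − 0.0)/2 = 3 m; q_2 = 0.24 × 0.94 × 3 = 0.6768 m³/s
w_3 = (10.7 − 2.4)/2 = 4.15 m; q_3 = 0.44 × 1.95 × 4.15 = 3.561 m³/s
w_4 = (13.6 − 6.0)/2 = 3.8 m; q_4 = 0.34 × 1.42 × 3.8 = 1.835 m³/s
w_5 = (14.9 − 10.7)/2 = 2.1 m; q_5 = 0.46 × 1.74 × 2.1 = 1.681 m³/s
w_6 = (17.0 − 13.6)/2 = 1.7 m; q_6 = 0.35 × 1.01 × 1.7 = 0.6010 m³/s
w_7 = (17.0 − 14.9)/2 = 1.05 m; q_7 = 0.25 × 0.59 × 1.05 = 0.1549 m³/s
Q = Σ qᵢ = 8.591 m³/s

8.59 m³/s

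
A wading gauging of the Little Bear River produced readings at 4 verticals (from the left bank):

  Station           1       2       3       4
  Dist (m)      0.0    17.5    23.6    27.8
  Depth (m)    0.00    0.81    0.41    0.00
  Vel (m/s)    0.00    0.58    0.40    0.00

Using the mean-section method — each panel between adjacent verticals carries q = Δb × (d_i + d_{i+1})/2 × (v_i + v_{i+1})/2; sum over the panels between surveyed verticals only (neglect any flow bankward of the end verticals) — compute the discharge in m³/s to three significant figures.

4.05 m³/s

Panel 1-2: Δb = 17.5 m, d̄ = (0.00+0.81)/2 = 0.405, v̄ = (0.00+0.58)/2 = 0.29 → q = 17.5×0.405×0.29 = 2.055 m³/s
Panel 2-3: Δb = 6.1 m, d̄ = (0.81+0.41)/2 = 0.61, v̄ = (0.58+0.40)/2 = 0.49 → q = 6.1×0.61×0.49 = 1.823 m³/s
Panel 3-4: Δb = 4.2 m, d̄ = (0.41+0.00)/2 = 0.205, v̄ = (0.40+0.00)/2 = 0.2 → q = 4.2×0.205×0.2 = 0.1722 m³/s
Q = Σ q = 4.051 m³/s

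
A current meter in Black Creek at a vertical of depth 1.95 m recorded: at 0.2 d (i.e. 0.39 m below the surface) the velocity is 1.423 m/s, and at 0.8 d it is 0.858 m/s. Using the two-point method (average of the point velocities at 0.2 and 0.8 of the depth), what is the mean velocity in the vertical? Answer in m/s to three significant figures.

v̄ = (1.423 + 0.858) / 2 = 1.141 m/s

1.14 m/s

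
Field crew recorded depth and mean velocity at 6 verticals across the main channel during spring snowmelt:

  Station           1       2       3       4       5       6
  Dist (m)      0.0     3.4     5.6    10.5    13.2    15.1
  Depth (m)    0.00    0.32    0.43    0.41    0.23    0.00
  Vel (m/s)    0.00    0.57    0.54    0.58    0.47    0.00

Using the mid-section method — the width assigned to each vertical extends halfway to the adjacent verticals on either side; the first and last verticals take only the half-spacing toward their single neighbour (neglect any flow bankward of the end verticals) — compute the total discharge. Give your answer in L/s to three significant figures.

w_2 = (5.6 − 0.0)/2 = 2.8 m; q_2 = 0.57 × 0.32 × 2.8 = 0.5107 m³/s
w_3 = (10.5 − 3.4)/2 = 3.55 m; q_3 = 0.54 × 0.43 × 3.55 = 0.8243 m³/s
w_4 = (13.2 − 5.6)/2 = 3.8 m; q_4 = 0.58 × 0.41 × 3.8 = 0.9036 m³/s
w_5 = (15.1 − 10.5)/2 = 2.3 m; q_5 = 0.47 × 0.23 × 2.3 = 0.2486 m³/s
Stations 1, 6 contribute zero (depth or velocity is 0).
Q = Σ qᵢ = 2.487 m³/s
= 2.487 × 1000 = 2487 L/s

2490 L/s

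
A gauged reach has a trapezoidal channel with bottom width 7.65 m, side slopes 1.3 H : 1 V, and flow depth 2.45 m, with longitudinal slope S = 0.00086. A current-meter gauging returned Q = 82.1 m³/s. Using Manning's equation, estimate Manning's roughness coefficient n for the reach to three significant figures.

A = (b + z·y)·y = (7.65 + 1.3×2.45)×2.45 = 26.55 m²
P = b + 2y√(1+z²) = 7.65 + 2×2.45×√(1+1.3²) = 15.69 m
R = A/P = 26.55/15.69 = 1.692 m
n = (1/Q)·A·R^(2/3)·S^(1/2) = (1/82.1) × 26.55 × 1.420 × 0.02933 = 0.01347

0.0135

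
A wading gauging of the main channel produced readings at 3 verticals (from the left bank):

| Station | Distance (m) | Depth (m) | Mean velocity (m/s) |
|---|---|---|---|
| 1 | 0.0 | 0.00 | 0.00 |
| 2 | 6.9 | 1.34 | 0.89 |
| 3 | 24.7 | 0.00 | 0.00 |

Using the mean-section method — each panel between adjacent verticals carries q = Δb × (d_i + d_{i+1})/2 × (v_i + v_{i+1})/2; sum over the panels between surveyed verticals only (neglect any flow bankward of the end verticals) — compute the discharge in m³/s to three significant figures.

Panel 1-2: Δb = 6.9 m, d̄ = (0.00+1.34)/2 = 0.67, v̄ = (0.00+0.89)/2 = 0.445 → q = 6.9×0.67×0.445 = 2.057 m³/s
Panel 2-3: Δb = 17.8 m, d̄ = (1.34+0.00)/2 = 0.67, v̄ = (0.89+0.00)/2 = 0.445 → q = 17.8×0.67×0.445 = 5.307 m³/s
Q = Σ q = 7.364 m³/s

7.36 m³/s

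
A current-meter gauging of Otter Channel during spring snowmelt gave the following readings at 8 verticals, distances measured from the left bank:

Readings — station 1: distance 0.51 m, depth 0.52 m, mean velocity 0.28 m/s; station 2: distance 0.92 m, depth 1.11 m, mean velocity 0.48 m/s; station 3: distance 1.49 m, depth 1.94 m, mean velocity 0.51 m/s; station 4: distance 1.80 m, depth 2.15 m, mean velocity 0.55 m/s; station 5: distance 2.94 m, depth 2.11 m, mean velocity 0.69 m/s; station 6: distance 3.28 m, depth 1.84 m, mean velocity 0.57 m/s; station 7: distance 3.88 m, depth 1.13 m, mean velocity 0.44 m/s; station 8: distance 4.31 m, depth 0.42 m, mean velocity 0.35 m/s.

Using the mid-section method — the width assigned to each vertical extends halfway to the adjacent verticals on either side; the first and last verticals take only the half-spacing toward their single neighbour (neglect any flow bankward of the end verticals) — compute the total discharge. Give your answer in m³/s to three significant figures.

w_1 = (0.92 − 0.51)/2 = 0.205 m; q_1 = 0.28 × 0.52 × 0.205 = 0.02985 m³/s
w_2 = (1.49 − 0.51)/2 = 0.49 m; q_2 = 0.48 × 1.11 × 0.49 = 0.2611 m³/s
w_3 = (1.80 − 0.92)/2 = 0.44 m; q_3 = 0.51 × 1.94 × 0.44 = 0.4353 m³/s
w_4 = (2.94 − 1.49)/2 = 0.725 m; q_4 = 0.55 × 2.15 × 0.725 = 0.8573 m³/s
w_5 = (3.28 − 1.80)/2 = 0.74 m; q_5 = 0.69 × 2.11 × 0.74 = 1.077 m³/s
w_6 = (3.88 − 2.94)/2 = 0.47 m; q_6 = 0.57 × 1.84 × 0.47 = 0.4929 m³/s
w_7 = (4.31 − 3.28)/2 = 0.515 m; q_7 = 0.44 × 1.13 × 0.515 = 0.2561 m³/s
w_8 = (4.31 − 3.88)/2 = 0.215 m; q_8 = 0.35 × 0.42 × 0.215 = 0.03161 m³/s
Q = Σ qᵢ = 3.442 m³/s

3.44 m³/s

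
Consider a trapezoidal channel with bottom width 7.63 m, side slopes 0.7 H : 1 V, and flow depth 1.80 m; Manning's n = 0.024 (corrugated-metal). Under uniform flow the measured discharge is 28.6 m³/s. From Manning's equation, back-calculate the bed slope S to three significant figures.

A = (b + z·y)·y = (7.63 + 0.7×1.80)×1.80 = 16.00 m²
P = b + 2y√(1+z²) = 7.63 + 2×1.80×√(1+0.7²) = 12.02 m
R = A/P = 16.00/12.02 = 1.331 m
S = (Q·n / (1·A·R^(2/3)))² = (28.6×0.024 / (1×16.00×1.210))² = 0.001257

0.00126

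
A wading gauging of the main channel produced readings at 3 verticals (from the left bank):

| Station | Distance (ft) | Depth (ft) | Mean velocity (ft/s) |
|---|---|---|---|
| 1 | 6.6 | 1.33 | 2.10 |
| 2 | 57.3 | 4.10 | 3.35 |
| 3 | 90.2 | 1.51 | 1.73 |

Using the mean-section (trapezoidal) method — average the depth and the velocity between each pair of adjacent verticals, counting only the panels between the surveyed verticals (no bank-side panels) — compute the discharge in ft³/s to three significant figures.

Panel 1-2: Δb = 50.7 ft, d̄ = (1.33+4.10)/2 = 2.715, v̄ = (2.10+3.35)/2 = 2.725 → q = 50.7×2.715×2.725 = 375.1 ft³/s
Panel 2-3: Δb = 32.9 ft, d̄ = (4.10+1.51)/2 = 2.805, v̄ = (3.35+1.73)/2 = 2.54 → q = 32.9×2.805×2.54 = 234.4 ft³/s
Q = Σ q = 609.5 ft³/s

610 ft³/s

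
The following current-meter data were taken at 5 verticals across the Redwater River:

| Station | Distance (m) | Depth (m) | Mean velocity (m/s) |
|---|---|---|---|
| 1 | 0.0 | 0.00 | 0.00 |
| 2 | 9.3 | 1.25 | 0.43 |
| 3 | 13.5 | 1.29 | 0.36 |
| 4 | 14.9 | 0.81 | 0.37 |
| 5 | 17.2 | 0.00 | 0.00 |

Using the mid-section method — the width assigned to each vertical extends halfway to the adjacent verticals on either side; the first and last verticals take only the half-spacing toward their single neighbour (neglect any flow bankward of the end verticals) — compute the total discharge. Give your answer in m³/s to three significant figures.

5.48 m³/s

w_2 = (13.5 − 0.0)/2 = 6.75 m; q_2 = 0.43 × 1.25 × 6.75 = 3.628 m³/s
w_3 = (14.9 − 9.3)/2 = 2.8 m; q_3 = 0.36 × 1.29 × 2.8 = 1.300 m³/s
w_4 = (17.2 − 13.5)/2 = 1.85 m; q_4 = 0.37 × 0.81 × 1.85 = 0.5544 m³/s
Stations 1, 5 contribute zero (depth or velocity is 0).
Q = Σ qᵢ = 5.483 m³/s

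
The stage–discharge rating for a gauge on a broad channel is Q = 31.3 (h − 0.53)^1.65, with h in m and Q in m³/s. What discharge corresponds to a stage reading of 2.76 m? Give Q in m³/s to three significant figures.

Q = 31.3 × (2.76 − 0.53)^1.65 = 31.3 × 2.23^1.65 = 117.6 m³/s

118 m³/s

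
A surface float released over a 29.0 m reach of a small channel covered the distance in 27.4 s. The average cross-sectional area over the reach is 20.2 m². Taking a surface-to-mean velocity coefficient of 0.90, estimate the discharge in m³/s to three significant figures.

19.2 m³/s

v_surface = L / t̄ = 29.0 / 27.4 = 1.058 m/s
v_mean = 0.90 × 1.058 = 0.9526 m/s
Q = A × v_mean = 20.2 × 0.9526 = 19.24 m³/s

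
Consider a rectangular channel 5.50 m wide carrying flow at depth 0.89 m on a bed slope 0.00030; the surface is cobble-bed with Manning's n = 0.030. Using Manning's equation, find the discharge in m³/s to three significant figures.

A = b·y = 5.50 × 0.89 = 4.895 m²
P = b + 2y = 5.50 + 2×0.89 = 7.280 m
R = A/P = 4.895/7.280 = 0.6724 m
Q = (1/n)·A·R^(2/3)·S^(1/2) = (1/0.030) × 4.895 × 0.6724^(2/3) × 0.00030^(1/2) = 2.169 m³/s

2.17 m³/s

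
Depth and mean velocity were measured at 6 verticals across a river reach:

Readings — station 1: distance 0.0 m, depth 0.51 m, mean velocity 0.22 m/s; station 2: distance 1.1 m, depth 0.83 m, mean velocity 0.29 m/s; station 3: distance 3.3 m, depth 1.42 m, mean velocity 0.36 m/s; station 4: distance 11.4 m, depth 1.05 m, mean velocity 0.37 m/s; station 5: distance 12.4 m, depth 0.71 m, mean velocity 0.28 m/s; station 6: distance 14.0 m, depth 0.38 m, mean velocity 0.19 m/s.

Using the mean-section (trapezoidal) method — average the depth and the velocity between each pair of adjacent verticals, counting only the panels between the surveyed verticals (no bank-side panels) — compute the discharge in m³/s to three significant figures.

5.13 m³/s

Panel 1-2: Δb = 1.1 m, d̄ = (0.51+0.83)/2 = 0.67, v̄ = (0.22+0.29)/2 = 0.255 → q = 1.1×0.67×0.255 = 0.1879 m³/s
Panel 2-3: Δb = 2.2 m, d̄ = (0.83+1.42)/2 = 1.125, v̄ = (0.29+0.36)/2 = 0.325 → q = 2.2×1.125×0.325 = 0.8044 m³/s
Panel 3-4: Δb = 8.1 m, d̄ = (1.42+1.05)/2 = 1.235, v̄ = (0.36+0.37)/2 = 0.365 → q = 8.1×1.235×0.365 = 3.651 m³/s
Panel 4-5: Δb = 1 m, d̄ = (1.05+0.71)/2 = 0.88, v̄ = (0.37+0.28)/2 = 0.325 → q = 1×0.88×0.325 = 0.2860 m³/s
Panel 5-6: Δb = 1.6 m, d̄ = (0.71+0.38)/2 = 0.545, v̄ = (0.28+0.19)/2 = 0.235 → q = 1.6×0.545×0.235 = 0.2049 m³/s
Q = Σ q = 5.135 m³/s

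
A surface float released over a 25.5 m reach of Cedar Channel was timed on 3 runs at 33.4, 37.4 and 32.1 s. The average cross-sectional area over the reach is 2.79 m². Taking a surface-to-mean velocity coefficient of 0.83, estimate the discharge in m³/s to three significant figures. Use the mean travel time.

1.72 m³/s

t̄ = (33.4 + 37.4 + 32.1) / 3 = 34.3 s
v_surface = L / t̄ = 25.5 / 34.3 = 0.7434 m/s
v_mean = 0.83 × 0.7434 = 0.6171 m/s
Q = A × v_mean = 2.79 × 0.6171 = 1.722 m³/s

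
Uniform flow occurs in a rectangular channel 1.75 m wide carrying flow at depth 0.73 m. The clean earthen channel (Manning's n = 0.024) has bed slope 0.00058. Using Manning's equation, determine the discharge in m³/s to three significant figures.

A = b·y = 1.75 × 0.73 = 1.278 m²
P = b + 2y = 1.75 + 2×0.73 = 3.210 m
R = A/P = 1.278/3.210 = 0.3980 m
Q = (1/n)·A·R^(2/3)·S^(1/2) = (1/0.024) × 1.278 × 0.3980^(2/3) × 0.00058^(1/2) = 0.6936 m³/s

0.694 m³/s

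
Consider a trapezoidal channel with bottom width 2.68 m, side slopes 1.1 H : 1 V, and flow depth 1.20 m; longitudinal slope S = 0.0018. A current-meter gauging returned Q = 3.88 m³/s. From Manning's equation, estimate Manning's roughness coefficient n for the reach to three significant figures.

0.0440

A = (b + z·y)·y = (2.68 + 1.1×1.20)×1.20 = 4.800 m²
P = b + 2y√(1+z²) = 2.68 + 2×1.20×√(1+1.1²) = 6.248 m
R = A/P = 4.800/6.248 = 0.7683 m
n = (1/Q)·A·R^(2/3)·S^(1/2) = (1/3.88) × 4.800 × 0.8388 × 0.04243 = 0.04403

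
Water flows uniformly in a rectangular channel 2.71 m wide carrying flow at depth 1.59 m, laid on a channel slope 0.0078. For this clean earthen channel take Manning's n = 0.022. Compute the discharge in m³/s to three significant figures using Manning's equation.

A = b·y = 2.71 × 1.59 = 4.309 m²
P = b + 2y = 2.71 + 2×1.59 = 5.890 m
R = A/P = 4.309/5.890 = 0.7316 m
Q = (1/n)·A·R^(2/3)·S^(1/2) = (1/0.022) × 4.309 × 0.7316^(2/3) × 0.0078^(1/2) = 14.04 m³/s

14.0 m³/s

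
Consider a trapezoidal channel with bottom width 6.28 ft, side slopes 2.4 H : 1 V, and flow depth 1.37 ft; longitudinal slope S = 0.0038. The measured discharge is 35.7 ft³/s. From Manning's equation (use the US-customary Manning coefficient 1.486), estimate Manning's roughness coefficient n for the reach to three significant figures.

0.0331

A = (b + z·y)·y = (6.28 + 2.4×1.37)×1.37 = 13.11 ft²
P = b + 2y√(1+z²) = 6.28 + 2×1.37×√(1+2.4²) = 13.40 ft
R = A/P = 13.11/13.40 = 0.9779 ft
n = (1.486/Q)·A·R^(2/3)·S^(1/2) = (1.486/35.7) × 13.11 × 0.9852 × 0.06164 = 0.03314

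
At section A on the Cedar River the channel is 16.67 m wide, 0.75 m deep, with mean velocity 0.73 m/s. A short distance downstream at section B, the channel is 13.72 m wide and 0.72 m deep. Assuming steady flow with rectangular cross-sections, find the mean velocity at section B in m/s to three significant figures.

Q = A₁V₁ = (16.67×0.75) × 0.73 = 9.127 m³/s
A₂ = 13.72 × 0.72 = 9.878 m²
V₂ = Q/A₂ = 9.127/9.878 = 0.9239 m/s

0.924 m/s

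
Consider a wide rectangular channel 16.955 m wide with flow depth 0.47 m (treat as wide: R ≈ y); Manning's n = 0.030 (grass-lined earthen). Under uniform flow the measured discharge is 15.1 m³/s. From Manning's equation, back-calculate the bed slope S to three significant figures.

0.00884

A = b·y = 16.955 × 0.47 = 7.969 m²
Wide channel: R ≈ y = 0.47 m
S = (Q·n / (1·A·R^(2/3)))² = (15.1×0.030 / (1×7.969×0.6045))² = 0.008843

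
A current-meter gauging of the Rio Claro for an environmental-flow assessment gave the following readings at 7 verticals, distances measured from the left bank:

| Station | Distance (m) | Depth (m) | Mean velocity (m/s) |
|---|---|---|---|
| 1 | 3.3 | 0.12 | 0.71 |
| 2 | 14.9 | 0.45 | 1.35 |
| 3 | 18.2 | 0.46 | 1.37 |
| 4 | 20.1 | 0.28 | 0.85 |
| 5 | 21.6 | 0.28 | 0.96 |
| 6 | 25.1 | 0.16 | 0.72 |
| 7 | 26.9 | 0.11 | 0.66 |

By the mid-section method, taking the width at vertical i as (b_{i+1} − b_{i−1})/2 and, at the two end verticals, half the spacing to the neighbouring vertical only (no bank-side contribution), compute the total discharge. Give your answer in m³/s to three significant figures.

w_1 = (14.9 − 3.3)/2 = 5.8 m; q_1 = 0.71 × 0.12 × 5.8 = 0.4942 m³/s
w_2 = (18.2 − 3.3)/2 = 7.45 m; q_2 = 1.35 × 0.45 × 7.45 = 4.526 m³/s
w_3 = (20.1 − 14.9)/2 = 2.6 m; q_3 = 1.37 × 0.46 × 2.6 = 1.639 m³/s
w_4 = (21.6 − 18.2)/2 = 1.7 m; q_4 = 0.85 × 0.28 × 1.7 = 0.4046 m³/s
w_5 = (25.1 − 20.1)/2 = 2.5 m; q_5 = 0.96 × 0.28 × 2.5 = 0.6720 m³/s
w_6 = (26.9 − 21.6)/2 = 2.65 m; q_6 = 0.72 × 0.16 × 2.65 = 0.3053 m³/s
w_7 = (26.9 − 25.1)/2 = 0.9 m; q_7 = 0.66 × 0.11 × 0.9 = 0.06534 m³/s
Q = Σ qᵢ = 8.106 m³/s

8.11 m³/s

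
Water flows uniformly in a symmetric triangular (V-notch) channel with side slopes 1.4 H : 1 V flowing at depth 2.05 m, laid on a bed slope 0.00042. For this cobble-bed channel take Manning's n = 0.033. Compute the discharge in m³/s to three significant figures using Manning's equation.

3.24 m³/s

A = z·y² = 1.4×2.05² = 5.884 m²
P = 2y√(1+z²) = 2×2.05×√(1+1.4²) = 7.054 m
R = A/P = 5.884/7.054 = 0.8341 m
Q = (1/n)·A·R^(2/3)·S^(1/2) = (1/0.033) × 5.884 × 0.8341^(2/3) × 0.00042^(1/2) = 3.238 m³/s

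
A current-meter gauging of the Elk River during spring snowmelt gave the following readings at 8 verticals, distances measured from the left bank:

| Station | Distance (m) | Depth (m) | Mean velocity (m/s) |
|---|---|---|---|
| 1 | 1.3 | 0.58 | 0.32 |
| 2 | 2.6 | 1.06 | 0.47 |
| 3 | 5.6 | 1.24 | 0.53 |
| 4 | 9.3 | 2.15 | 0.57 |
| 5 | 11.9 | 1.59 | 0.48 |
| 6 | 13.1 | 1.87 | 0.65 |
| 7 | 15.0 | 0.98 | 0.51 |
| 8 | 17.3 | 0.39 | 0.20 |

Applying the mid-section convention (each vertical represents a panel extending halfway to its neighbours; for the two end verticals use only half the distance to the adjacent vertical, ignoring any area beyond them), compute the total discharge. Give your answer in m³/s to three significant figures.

11.7 m³/s

w_1 = (2.6 − 1.3)/2 = 0.65 m; q_1 = 0.32 × 0.58 × 0.65 = 0.1206 m³/s
w_2 = (5.6 − 1.3)/2 = 2.15 m; q_2 = 0.47 × 1.06 × 2.15 = 1.071 m³/s
w_3 = (9.3 − 2.6)/2 = 3.35 m; q_3 = 0.53 × 1.24 × 3.35 = 2.202 m³/s
w_4 = (11.9 − 5.6)/2 = 3.15 m; q_4 = 0.57 × 2.15 × 3.15 = 3.860 m³/s
w_5 = (13.1 − 9.3)/2 = 1.9 m; q_5 = 0.48 × 1.59 × 1.9 = 1.450 m³/s
w_6 = (15.0 − 11.9)/2 = 1.55 m; q_6 = 0.65 × 1.87 × 1.55 = 1.884 m³/s
w_7 = (17.3 − 13.1)/2 = 2.1 m; q_7 = 0.51 × 0.98 × 2.1 = 1.050 m³/s
w_8 = (17.3 − 15.0)/2 = 1.15 m; q_8 = 0.20 × 0.39 × 1.15 = 0.08970 m³/s
Q = Σ qᵢ = 11.73 m³/s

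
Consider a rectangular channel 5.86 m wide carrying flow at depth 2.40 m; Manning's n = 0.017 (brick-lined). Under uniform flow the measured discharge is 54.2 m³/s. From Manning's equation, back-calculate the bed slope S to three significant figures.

A = b·y = 5.86 × 2.40 = 14.06 m²
P = b + 2y = 5.86 + 2×2.40 = 10.66 m
R = A/P = 14.06/10.66 = 1.319 m
S = (Q·n / (1·A·R^(2/3)))² = (54.2×0.017 / (1×14.06×1.203))² = 0.002966

0.00297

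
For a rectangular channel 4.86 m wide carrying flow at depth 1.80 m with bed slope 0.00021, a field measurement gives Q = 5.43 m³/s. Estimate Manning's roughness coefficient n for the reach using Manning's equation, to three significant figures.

A = b·y = 4.86 × 1.80 = 8.748 m²
P = b + 2y = 4.86 + 2×1.80 = 8.460 m
R = A/P = 8.748/8.460 = 1.034 m
n = (1/Q)·A·R^(2/3)·S^(1/2) = (1/5.43) × 8.748 × 1.023 × 0.01449 = 0.02387

0.0239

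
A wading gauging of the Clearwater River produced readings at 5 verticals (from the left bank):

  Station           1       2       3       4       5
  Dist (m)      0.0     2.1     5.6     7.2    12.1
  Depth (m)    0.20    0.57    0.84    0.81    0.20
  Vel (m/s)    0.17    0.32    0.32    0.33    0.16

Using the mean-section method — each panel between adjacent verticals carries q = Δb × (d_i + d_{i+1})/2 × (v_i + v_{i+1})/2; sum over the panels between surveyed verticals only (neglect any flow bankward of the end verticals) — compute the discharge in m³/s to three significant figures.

Panel 1-2: Δb = 2.1 m, d̄ = (0.20+0.57)/2 = 0.385, v̄ = (0.17+0.32)/2 = 0.245 → q = 2.1×0.385×0.245 = 0.1981 m³/s
Panel 2-3: Δb = 3.5 m, d̄ = (0.57+0.84)/2 = 0.705, v̄ = (0.32+0.32)/2 = 0.32 → q = 3.5×0.705×0.32 = 0.7896 m³/s
Panel 3-4: Δb = 1.6 m, d̄ = (0.84+0.81)/2 = 0.825, v̄ = (0.32+0.33)/2 = 0.325 → q = 1.6×0.825×0.325 = 0.4290 m³/s
Panel 4-5: Δb = 4.9 m, d̄ = (0.81+0.20)/2 = 0.505, v̄ = (0.33+0.16)/2 = 0.245 → q = 4.9×0.505×0.245 = 0.6063 m³/s
Q = Σ q = 2.023 m³/s

2.02 m³/s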